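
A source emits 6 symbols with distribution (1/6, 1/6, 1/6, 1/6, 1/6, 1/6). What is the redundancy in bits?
0.0000 bits

Redundancy measures how far a source is from maximum entropy:
R = H_max - H(X)

Maximum entropy for 6 symbols: H_max = log_2(6) = 2.5850 bits
Actual entropy: H(X) = 2.5850 bits
Redundancy: R = 2.5850 - 2.5850 = 0.0000 bits

This redundancy represents potential for compression: the source could be compressed by 0.0000 bits per symbol.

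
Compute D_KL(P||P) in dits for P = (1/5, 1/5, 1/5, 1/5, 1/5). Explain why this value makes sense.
0.0000 dits

KL divergence satisfies the Gibbs inequality: D_KL(P||Q) ≥ 0 for all distributions P, Q.

D_KL(P||Q) = Σ p(x) log(p(x)/q(x))
Each term is p(x) × log_10(p(x)/p(x)) = p(x) × log_10(1) = 0, so the sum is 0.
D_KL(P||Q) = 0.0000 dits

When P = Q, the KL divergence is exactly 0, as there is no 'divergence' between identical distributions.

This non-negativity is a fundamental property: relative entropy cannot be negative because it measures how different Q is from P.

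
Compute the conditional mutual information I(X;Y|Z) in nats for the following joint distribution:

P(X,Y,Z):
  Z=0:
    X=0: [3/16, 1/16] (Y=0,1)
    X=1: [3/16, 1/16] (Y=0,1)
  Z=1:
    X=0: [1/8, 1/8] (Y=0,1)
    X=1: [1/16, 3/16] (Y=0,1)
0.0169 nats

Conditional mutual information: I(X;Y|Z) = H(X|Z) + H(Y|Z) - H(X,Y|Z)

H(Z) = 0.6931
H(X,Z) = 1.3863 → H(X|Z) = 0.6931
H(Y,Z) = 1.3051 → H(Y|Z) = 0.6119
H(X,Y,Z) = 1.9813 → H(X,Y|Z) = 1.2882

I(X;Y|Z) = 0.6931 + 0.6119 - 1.2882 = 0.0169 nats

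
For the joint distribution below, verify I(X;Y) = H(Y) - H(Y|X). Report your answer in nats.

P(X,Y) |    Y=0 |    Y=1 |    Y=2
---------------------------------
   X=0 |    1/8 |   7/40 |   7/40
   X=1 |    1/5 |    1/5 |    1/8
I(X;Y) = 0.0125 nats

Mutual information has multiple equivalent forms:
- I(X;Y) = H(X) - H(X|Y)
- I(X;Y) = H(Y) - H(Y|X)
- I(X;Y) = H(X) + H(Y) - H(X,Y)

Computing all quantities:
H(X) = 0.6919, H(Y) = 1.0943, H(X,Y) = 1.7737
H(X|Y) = 0.6794, H(Y|X) = 1.0818

Verification:
H(X) - H(X|Y) = 0.6919 - 0.6794 = 0.0125
H(Y) - H(Y|X) = 1.0943 - 1.0818 = 0.0125
H(X) + H(Y) - H(X,Y) = 0.6919 + 1.0943 - 1.7737 = 0.0125

All forms give I(X;Y) = 0.0125 nats. ✓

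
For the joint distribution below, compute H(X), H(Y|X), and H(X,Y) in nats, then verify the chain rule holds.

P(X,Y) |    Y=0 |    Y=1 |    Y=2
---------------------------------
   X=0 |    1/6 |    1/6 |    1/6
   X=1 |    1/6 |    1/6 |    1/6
H(X,Y) = 1.7918, H(X) = 0.6931, H(Y|X) = 1.0986 (all in nats)

Chain rule: H(X,Y) = H(X) + H(Y|X)

Left side — joint entropy directly:
H(X,Y) = -Σ p(x,y) log p(x,y) = 1.7918 nats

Right side — compute H(Y|X) from the conditional distributions:
P(X) = (1/2, 1/2), so H(X) = 0.6931 nats
H(Y|X) = Σ_x P(X=x) · H(Y|X=x):
  P(Y|X=0) = (1/3, 1/3, 1/3), H(Y|X=0) = 1.0986, weight P(X=0) = 1/2
  P(Y|X=1) = (1/3, 1/3, 1/3), H(Y|X=1) = 1.0986, weight P(X=1) = 1/2
H(Y|X) = 1.0986 nats

H(X) + H(Y|X) = 0.6931 + 1.0986 = 1.7918 nats

Both sides equal 1.7918 nats. ✓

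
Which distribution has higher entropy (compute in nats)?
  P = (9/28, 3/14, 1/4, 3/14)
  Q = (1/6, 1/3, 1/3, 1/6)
P

Computing entropies in nats:
H(P) = 1.3716
H(Q) = 1.3297

Distribution P has higher entropy.

Intuition: The distribution closer to uniform (more spread out) has higher entropy.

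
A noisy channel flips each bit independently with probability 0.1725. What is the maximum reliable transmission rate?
0.3366 bits

For a binary symmetric channel (BSC) with error probability p:
Capacity C = 1 - H(p) bits per symbol

where H(p) = -p log₂(p) - (1-p) log₂(1-p) is the binary entropy function.

H(0.1725) = 0.6634 bits
C = 1 - 0.6634 = 0.3366 bits per symbol

This means we can reliably transmit up to 0.3366 bits of information per channel use.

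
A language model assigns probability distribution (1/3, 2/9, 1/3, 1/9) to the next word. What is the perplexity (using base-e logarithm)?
3.7091

Perplexity is e^H (or exp(H) for natural log).

First, H = -Σ p log p = 1.3108 nats
Perplexity = e^1.3108 = 3.7091

Interpretation: The model's uncertainty is equivalent to choosing uniformly among 3.7 options.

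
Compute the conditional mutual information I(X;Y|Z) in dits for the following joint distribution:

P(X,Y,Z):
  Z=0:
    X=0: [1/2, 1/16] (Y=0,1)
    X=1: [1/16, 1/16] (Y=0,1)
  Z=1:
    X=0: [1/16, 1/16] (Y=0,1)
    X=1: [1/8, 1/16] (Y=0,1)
0.0206 dits

Conditional mutual information: I(X;Y|Z) = H(X|Z) + H(Y|Z) - H(X,Y|Z)

H(Z) = 0.2697
H(X,Z) = 0.5026 → H(X|Z) = 0.2329
H(Y,Z) = 0.5026 → H(Y|Z) = 0.2329
H(X,Y,Z) = 0.7149 → H(X,Y|Z) = 0.4452

I(X;Y|Z) = 0.2329 + 0.2329 - 0.4452 = 0.0206 dits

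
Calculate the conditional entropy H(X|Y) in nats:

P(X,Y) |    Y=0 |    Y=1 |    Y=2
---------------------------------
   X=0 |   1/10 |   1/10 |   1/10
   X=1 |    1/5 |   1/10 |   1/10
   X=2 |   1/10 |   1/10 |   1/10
1.0751 nats

Using the chain rule: H(X|Y) = H(X,Y) - H(Y)

First, compute H(X,Y) = 2.1640 nats

Marginal P(Y) = (2/5, 3/10, 3/10)
H(Y) = 1.0889 nats

H(X|Y) = H(X,Y) - H(Y) = 2.1640 - 1.0889 = 1.0751 nats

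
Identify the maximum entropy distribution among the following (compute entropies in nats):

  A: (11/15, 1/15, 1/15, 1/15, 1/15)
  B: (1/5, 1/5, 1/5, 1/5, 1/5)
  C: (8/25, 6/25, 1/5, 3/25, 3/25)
B

For a discrete distribution over n outcomes, entropy is maximized by the uniform distribution.

Computing entropies:
H(A) = 0.9496 nats
H(B) = 1.6094 nats
H(C) = 1.5379 nats

The uniform distribution (where all probabilities equal 1/5) achieves the maximum entropy of log_e(5) = 1.6094 nats.

Distribution B has the highest entropy.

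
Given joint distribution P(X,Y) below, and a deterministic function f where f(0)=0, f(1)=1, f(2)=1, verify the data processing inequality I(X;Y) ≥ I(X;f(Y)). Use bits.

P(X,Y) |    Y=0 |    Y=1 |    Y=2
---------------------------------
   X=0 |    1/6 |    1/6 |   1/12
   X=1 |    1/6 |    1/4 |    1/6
I(X;Y) = 0.0124, I(X;f(Y)) = 0.0102, inequality holds: 0.0124 ≥ 0.0102

Data Processing Inequality: For any Markov chain X → Y → Z, we have I(X;Y) ≥ I(X;Z).

Here Z = f(Y) is a deterministic function of Y, forming X → Y → Z.

Original I(X;Y) = 0.0124 bits

After applying f:
P(X,Z) where Z=f(Y):
- P(X,Z=0) = P(X,Y=0)
- P(X,Z=1) = P(X,Y=1) + P(X,Y=2)

I(X;Z) = I(X;f(Y)) = 0.0102 bits

Verification: 0.0124 ≥ 0.0102 ✓

Information cannot be created by processing; the function f can only lose information about X.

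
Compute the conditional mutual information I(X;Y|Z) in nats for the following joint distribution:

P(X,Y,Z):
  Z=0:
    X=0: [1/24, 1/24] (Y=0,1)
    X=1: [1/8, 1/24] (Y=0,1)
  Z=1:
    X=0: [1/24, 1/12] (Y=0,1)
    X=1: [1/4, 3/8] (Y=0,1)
0.0086 nats

Conditional mutual information: I(X;Y|Z) = H(X|Z) + H(Y|Z) - H(X,Y|Z)

H(Z) = 0.5623
H(X,Z) = 1.0594 → H(X|Z) = 0.4970
H(Y,Z) = 1.2227 → H(Y|Z) = 0.6603
H(X,Y,Z) = 1.7111 → H(X,Y|Z) = 1.1487

I(X;Y|Z) = 0.4970 + 0.6603 - 1.1487 = 0.0086 nats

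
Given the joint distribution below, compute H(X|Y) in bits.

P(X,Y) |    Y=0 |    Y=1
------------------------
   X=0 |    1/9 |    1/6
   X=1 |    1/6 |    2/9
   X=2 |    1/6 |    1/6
1.5667 bits

Using the chain rule: H(X|Y) = H(X,Y) - H(Y)

First, compute H(X,Y) = 2.5577 bits

Marginal P(Y) = (4/9, 5/9)
H(Y) = 0.9911 bits

H(X|Y) = H(X,Y) - H(Y) = 2.5577 - 0.9911 = 1.5667 bits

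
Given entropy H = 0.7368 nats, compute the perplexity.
2.0892

Perplexity is e^H (or exp(H) for natural log).

H = 0.7368 nats
Perplexity = e^0.7368 = 2.0892

Interpretation: The model's uncertainty is equivalent to choosing uniformly among 2.1 options.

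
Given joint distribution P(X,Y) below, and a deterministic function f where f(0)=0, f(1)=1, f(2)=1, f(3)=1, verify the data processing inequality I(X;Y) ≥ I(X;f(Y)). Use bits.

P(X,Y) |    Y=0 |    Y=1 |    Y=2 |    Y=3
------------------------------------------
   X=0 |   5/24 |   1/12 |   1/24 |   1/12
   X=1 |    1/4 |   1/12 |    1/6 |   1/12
I(X;Y) = 0.0405, I(X;f(Y)) = 0.0036, inequality holds: 0.0405 ≥ 0.0036

Data Processing Inequality: For any Markov chain X → Y → Z, we have I(X;Y) ≥ I(X;Z).

Here Z = f(Y) is a deterministic function of Y, forming X → Y → Z.

Original I(X;Y) = 0.0405 bits

After applying f:
P(X,Z) where Z=f(Y):
- P(X,Z=0) = P(X,Y=0)
- P(X,Z=1) = P(X,Y=1) + P(X,Y=2) + P(X,Y=3)

I(X;Z) = I(X;f(Y)) = 0.0036 bits

Verification: 0.0405 ≥ 0.0036 ✓

Information cannot be created by processing; the function f can only lose information about X.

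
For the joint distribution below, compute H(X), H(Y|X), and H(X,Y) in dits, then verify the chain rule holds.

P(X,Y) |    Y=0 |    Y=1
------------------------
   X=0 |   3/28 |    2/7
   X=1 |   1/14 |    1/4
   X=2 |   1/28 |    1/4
H(X,Y) = 0.6940, H(X) = 0.4733, H(Y|X) = 0.2207 (all in dits)

Chain rule: H(X,Y) = H(X) + H(Y|X)

Left side — joint entropy directly:
H(X,Y) = -Σ p(x,y) log p(x,y) = 0.6940 dits

Right side — compute H(Y|X) from the conditional distributions:
P(X) = (11/28, 9/28, 2/7), so H(X) = 0.4733 dits
H(Y|X) = Σ_x P(X=x) · H(Y|X=x):
  P(Y|X=0) = (3/11, 8/11), H(Y|X=0) = 0.2545, weight P(X=0) = 11/28
  P(Y|X=1) = (2/9, 7/9), H(Y|X=1) = 0.2300, weight P(X=1) = 9/28
  P(Y|X=2) = (1/8, 7/8), H(Y|X=2) = 0.1636, weight P(X=2) = 2/7
H(Y|X) = 0.2207 dits

H(X) + H(Y|X) = 0.4733 + 0.2207 = 0.6940 dits

Both sides equal 0.6940 dits. ✓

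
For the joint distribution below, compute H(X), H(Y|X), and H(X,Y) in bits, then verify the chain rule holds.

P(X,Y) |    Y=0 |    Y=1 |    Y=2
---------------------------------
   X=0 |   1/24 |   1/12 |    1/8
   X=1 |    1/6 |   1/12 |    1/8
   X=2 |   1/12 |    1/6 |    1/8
H(X,Y) = 3.0739, H(X) = 1.5613, H(Y|X) = 1.5127 (all in bits)

Chain rule: H(X,Y) = H(X) + H(Y|X)

Left side — joint entropy directly:
H(X,Y) = -Σ p(x,y) log p(x,y) = 3.0739 bits

Right side — compute H(Y|X) from the conditional distributions:
P(X) = (1/4, 3/8, 3/8), so H(X) = 1.5613 bits
H(Y|X) = Σ_x P(X=x) · H(Y|X=x):
  P(Y|X=0) = (1/6, 1/3, 1/2), H(Y|X=0) = 1.4591, weight P(X=0) = 1/4
  P(Y|X=1) = (4/9, 2/9, 1/3), H(Y|X=1) = 1.5305, weight P(X=1) = 3/8
  P(Y|X=2) = (2/9, 4/9, 1/3), H(Y|X=2) = 1.5305, weight P(X=2) = 3/8
H(Y|X) = 1.5127 bits

H(X) + H(Y|X) = 1.5613 + 1.5127 = 3.0739 bits

Both sides equal 3.0739 bits. ✓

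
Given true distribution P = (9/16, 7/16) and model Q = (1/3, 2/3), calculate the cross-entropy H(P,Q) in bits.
1.1475 bits

Cross-entropy: H(P,Q) = -Σ p(x) log q(x)

Alternatively: H(P,Q) = H(P) + D_KL(P||Q)
H(P) = 0.9887 bits
D_KL(P||Q) = 0.1588 bits

H(P,Q) = 0.9887 + 0.1588 = 1.1475 bits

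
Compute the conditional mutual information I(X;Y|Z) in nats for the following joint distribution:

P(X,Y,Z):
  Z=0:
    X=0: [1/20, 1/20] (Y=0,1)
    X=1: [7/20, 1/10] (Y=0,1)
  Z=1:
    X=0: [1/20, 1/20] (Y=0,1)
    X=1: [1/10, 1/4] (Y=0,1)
0.0223 nats

Conditional mutual information: I(X;Y|Z) = H(X|Z) + H(Y|Z) - H(X,Y|Z)

H(Z) = 0.6881
H(X,Z) = 1.1873 → H(X|Z) = 0.4991
H(Y,Z) = 1.2968 → H(Y|Z) = 0.6087
H(X,Y,Z) = 1.7737 → H(X,Y|Z) = 1.0855

I(X;Y|Z) = 0.4991 + 0.6087 - 1.0855 = 0.0223 nats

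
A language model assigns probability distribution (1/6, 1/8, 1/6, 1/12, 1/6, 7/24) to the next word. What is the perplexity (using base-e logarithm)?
5.5972

Perplexity is e^H (or exp(H) for natural log).

First, H = -Σ p log p = 1.7223 nats
Perplexity = e^1.7223 = 5.5972

Interpretation: The model's uncertainty is equivalent to choosing uniformly among 5.6 options.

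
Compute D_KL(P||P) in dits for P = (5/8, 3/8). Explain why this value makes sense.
0.0000 dits

KL divergence satisfies the Gibbs inequality: D_KL(P||Q) ≥ 0 for all distributions P, Q.

D_KL(P||Q) = Σ p(x) log(p(x)/q(x))
Each term is p(x) × log_10(p(x)/p(x)) = p(x) × log_10(1) = 0, so the sum is 0.
D_KL(P||Q) = 0.0000 dits

When P = Q, the KL divergence is exactly 0, as there is no 'divergence' between identical distributions.

This non-negativity is a fundamental property: relative entropy cannot be negative because it measures how different Q is from P.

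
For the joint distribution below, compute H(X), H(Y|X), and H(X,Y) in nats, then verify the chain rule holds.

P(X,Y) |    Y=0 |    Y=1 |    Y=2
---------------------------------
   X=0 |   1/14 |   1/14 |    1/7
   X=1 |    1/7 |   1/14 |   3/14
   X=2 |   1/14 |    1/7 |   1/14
H(X,Y) = 2.1066, H(X) = 1.0790, H(Y|X) = 1.0276 (all in nats)

Chain rule: H(X,Y) = H(X) + H(Y|X)

Left side — joint entropy directly:
H(X,Y) = -Σ p(x,y) log p(x,y) = 2.1066 nats

Right side — compute H(Y|X) from the conditional distributions:
P(X) = (2/7, 3/7, 2/7), so H(X) = 1.0790 nats
H(Y|X) = Σ_x P(X=x) · H(Y|X=x):
  P(Y|X=0) = (1/4, 1/4, 1/2), H(Y|X=0) = 1.0397, weight P(X=0) = 2/7
  P(Y|X=1) = (1/3, 1/6, 1/2), H(Y|X=1) = 1.0114, weight P(X=1) = 3/7
  P(Y|X=2) = (1/4, 1/2, 1/4), H(Y|X=2) = 1.0397, weight P(X=2) = 2/7
H(Y|X) = 1.0276 nats

H(X) + H(Y|X) = 1.0790 + 1.0276 = 2.1066 nats

Both sides equal 2.1066 nats. ✓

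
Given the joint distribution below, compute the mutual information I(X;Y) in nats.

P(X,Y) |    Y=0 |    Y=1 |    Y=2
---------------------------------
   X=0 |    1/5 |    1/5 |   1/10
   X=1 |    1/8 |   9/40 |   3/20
0.0145 nats

Mutual information: I(X;Y) = H(X) + H(Y) - H(X,Y)

Marginals:
P(X) = (1/2, 1/2), H(X) = 0.6931 nats
P(Y) = (13/40, 17/40, 1/4), H(Y) = 1.0755 nats

Joint entropy: H(X,Y) = 1.7542 nats

I(X;Y) = 0.6931 + 1.0755 - 1.7542 = 0.0145 nats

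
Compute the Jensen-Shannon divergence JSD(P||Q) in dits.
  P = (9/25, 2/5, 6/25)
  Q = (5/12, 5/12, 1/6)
0.0019 dits

Jensen-Shannon divergence is:
JSD(P||Q) = 0.5 × D_KL(P||M) + 0.5 × D_KL(Q||M)
where M = 0.5 × (P + Q) is the mixture distribution.

M = 0.5 × (9/25, 2/5, 6/25) + 0.5 × (5/12, 5/12, 1/6) = (0.388333, 0.408333, 0.203333)

D_KL(P||M) = 0.0019 dits
D_KL(Q||M) = 0.0020 dits

JSD(P||Q) = 0.5 × 0.0019 + 0.5 × 0.0020 = 0.0019 dits

Unlike KL divergence, JSD is symmetric and bounded: 0 ≤ JSD ≤ log(2).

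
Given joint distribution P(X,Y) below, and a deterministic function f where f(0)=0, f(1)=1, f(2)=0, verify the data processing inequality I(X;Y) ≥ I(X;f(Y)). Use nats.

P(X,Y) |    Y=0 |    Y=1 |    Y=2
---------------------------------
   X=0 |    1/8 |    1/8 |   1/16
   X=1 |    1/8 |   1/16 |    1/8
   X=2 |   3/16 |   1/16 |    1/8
I(X;Y) = 0.0331, I(X;f(Y)) = 0.0267, inequality holds: 0.0331 ≥ 0.0267

Data Processing Inequality: For any Markov chain X → Y → Z, we have I(X;Y) ≥ I(X;Z).

Here Z = f(Y) is a deterministic function of Y, forming X → Y → Z.

Original I(X;Y) = 0.0331 nats

After applying f:
P(X,Z) where Z=f(Y):
- P(X,Z=0) = P(X,Y=0) + P(X,Y=2)
- P(X,Z=1) = P(X,Y=1)

I(X;Z) = I(X;f(Y)) = 0.0267 nats

Verification: 0.0331 ≥ 0.0267 ✓

Information cannot be created by processing; the function f can only lose information about X.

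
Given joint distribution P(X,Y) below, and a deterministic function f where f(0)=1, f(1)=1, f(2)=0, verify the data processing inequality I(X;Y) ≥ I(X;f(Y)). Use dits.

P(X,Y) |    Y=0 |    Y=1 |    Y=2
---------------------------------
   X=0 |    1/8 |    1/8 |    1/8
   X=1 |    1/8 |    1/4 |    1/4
I(X;Y) = 0.0047, I(X;f(Y)) = 0.0010, inequality holds: 0.0047 ≥ 0.0010

Data Processing Inequality: For any Markov chain X → Y → Z, we have I(X;Y) ≥ I(X;Z).

Here Z = f(Y) is a deterministic function of Y, forming X → Y → Z.

Original I(X;Y) = 0.0047 dits

After applying f:
P(X,Z) where Z=f(Y):
- P(X,Z=0) = P(X,Y=2)
- P(X,Z=1) = P(X,Y=0) + P(X,Y=1)

I(X;Z) = I(X;f(Y)) = 0.0010 dits

Verification: 0.0047 ≥ 0.0010 ✓

Information cannot be created by processing; the function f can only lose information about X.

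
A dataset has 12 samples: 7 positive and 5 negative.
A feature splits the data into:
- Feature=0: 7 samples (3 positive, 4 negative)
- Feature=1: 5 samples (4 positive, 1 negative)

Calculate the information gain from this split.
0.1043 bits

Information Gain = H(Y) - H(Y|Feature)

Before split:
P(positive) = 7/12 = 0.5833
H(Y) = 0.9799 bits

After split:
Feature=0: H = 0.9852 bits (weight = 7/12)
Feature=1: H = 0.7219 bits (weight = 5/12)
H(Y|Feature) = (7/12)×0.9852 + (5/12)×0.7219 = 0.8755 bits

Information Gain = 0.9799 - 0.8755 = 0.1043 bits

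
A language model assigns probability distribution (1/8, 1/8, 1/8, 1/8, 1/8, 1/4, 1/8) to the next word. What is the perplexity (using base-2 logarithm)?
6.7272

Perplexity is 2^H (or exp(H) for natural log).

First, H = -Σ p log p = 2.7500 bits
Perplexity = 2^2.7500 = 6.7272

Interpretation: The model's uncertainty is equivalent to choosing uniformly among 6.7 options.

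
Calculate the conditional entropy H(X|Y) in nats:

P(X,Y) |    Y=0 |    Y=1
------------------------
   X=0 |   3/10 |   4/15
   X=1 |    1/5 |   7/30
0.6820 nats

Using the chain rule: H(X|Y) = H(X,Y) - H(Y)

First, compute H(X,Y) = 1.3751 nats

Marginal P(Y) = (1/2, 1/2)
H(Y) = 0.6931 nats

H(X|Y) = H(X,Y) - H(Y) = 1.3751 - 0.6931 = 0.6820 nats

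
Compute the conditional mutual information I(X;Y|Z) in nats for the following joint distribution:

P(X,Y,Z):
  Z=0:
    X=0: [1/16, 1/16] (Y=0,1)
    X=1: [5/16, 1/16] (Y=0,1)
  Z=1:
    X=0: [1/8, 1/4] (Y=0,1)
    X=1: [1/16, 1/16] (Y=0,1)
0.0310 nats

Conditional mutual information: I(X;Y|Z) = H(X|Z) + H(Y|Z) - H(X,Y|Z)

H(Z) = 0.6931
H(X,Z) = 1.2555 → H(X|Z) = 0.5623
H(Y,Z) = 1.3051 → H(Y|Z) = 0.6119
H(X,Y,Z) = 1.8364 → H(X,Y|Z) = 1.1433

I(X;Y|Z) = 0.5623 + 0.6119 - 1.1433 = 0.0310 nats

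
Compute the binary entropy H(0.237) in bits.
0.7900 bits

The binary entropy function is:
H(p) = -p log(p) - (1-p) log(1-p)

H(0.237) = -0.237 × log_2(0.237) - 0.763 × log_2(0.763)
H(0.237) = 0.7900 bits

Note: Binary entropy is maximized at p=0.5 (H=1 bit) and minimized at p=0 or p=1 (H=0).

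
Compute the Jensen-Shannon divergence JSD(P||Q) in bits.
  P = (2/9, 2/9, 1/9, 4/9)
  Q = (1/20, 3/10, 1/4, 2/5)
0.0673 bits

Jensen-Shannon divergence is:
JSD(P||Q) = 0.5 × D_KL(P||M) + 0.5 × D_KL(Q||M)
where M = 0.5 × (P + Q) is the mixture distribution.

M = 0.5 × (2/9, 2/9, 1/9, 4/9) + 0.5 × (1/20, 3/10, 1/4, 2/5) = (0.136111, 0.261111, 0.180556, 0.422222)

D_KL(P||M) = 0.0605 bits
D_KL(Q||M) = 0.0740 bits

JSD(P||Q) = 0.5 × 0.0605 + 0.5 × 0.0740 = 0.0673 bits

Unlike KL divergence, JSD is symmetric and bounded: 0 ≤ JSD ≤ log(2).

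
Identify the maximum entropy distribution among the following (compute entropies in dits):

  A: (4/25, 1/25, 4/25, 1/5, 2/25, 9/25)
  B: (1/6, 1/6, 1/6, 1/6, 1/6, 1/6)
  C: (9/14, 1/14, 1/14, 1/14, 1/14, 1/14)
B

For a discrete distribution over n outcomes, entropy is maximized by the uniform distribution.

Computing entropies:
H(A) = 0.6979 dits
H(B) = 0.7782 dits
H(C) = 0.5327 dits

The uniform distribution (where all probabilities equal 1/6) achieves the maximum entropy of log_10(6) = 0.7782 dits.

Distribution B has the highest entropy.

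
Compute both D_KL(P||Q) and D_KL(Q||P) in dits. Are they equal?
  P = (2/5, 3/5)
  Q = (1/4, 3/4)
D_KL(P||Q) = 0.0235, D_KL(Q||P) = 0.0217

KL divergence is not symmetric: D_KL(P||Q) ≠ D_KL(Q||P) in general.

D_KL(P||Q) = 0.0235 dits
D_KL(Q||P) = 0.0217 dits

No, they are not equal!

This asymmetry is why KL divergence is not a true distance metric.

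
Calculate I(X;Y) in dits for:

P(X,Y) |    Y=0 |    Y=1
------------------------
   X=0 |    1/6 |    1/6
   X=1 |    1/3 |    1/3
0.0000 dits

Mutual information: I(X;Y) = H(X) + H(Y) - H(X,Y)

Marginals:
P(X) = (1/3, 2/3), H(X) = 0.2764 dits
P(Y) = (1/2, 1/2), H(Y) = 0.3010 dits

Joint entropy: H(X,Y) = 0.5775 dits

I(X;Y) = 0.2764 + 0.3010 - 0.5775 = 0.0000 dits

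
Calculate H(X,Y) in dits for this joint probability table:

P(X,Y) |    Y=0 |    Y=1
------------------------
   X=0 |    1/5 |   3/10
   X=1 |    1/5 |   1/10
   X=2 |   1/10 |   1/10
0.7365 dits

Joint entropy is H(X,Y) = -Σ_{x,y} p(x,y) log p(x,y).

Summing over all non-zero entries:
H(X,Y) = -[1/5·log_10(1/5) + 3/10·log_10(3/10) + 1/5·log_10(1/5) + 1/10·log_10(1/10) + 1/10·log_10(1/10) + 1/10·log_10(1/10)]
H(X,Y) = 0.7365 dits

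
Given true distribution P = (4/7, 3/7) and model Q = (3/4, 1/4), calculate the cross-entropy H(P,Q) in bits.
1.0943 bits

Cross-entropy: H(P,Q) = -Σ p(x) log q(x)

Alternatively: H(P,Q) = H(P) + D_KL(P||Q)
H(P) = 0.9852 bits
D_KL(P||Q) = 0.1091 bits

H(P,Q) = 0.9852 + 0.1091 = 1.0943 bits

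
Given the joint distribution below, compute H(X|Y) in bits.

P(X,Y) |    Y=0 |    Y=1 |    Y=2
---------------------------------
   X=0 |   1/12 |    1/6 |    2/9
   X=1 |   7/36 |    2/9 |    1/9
0.9340 bits

Using the chain rule: H(X|Y) = H(X,Y) - H(Y)

First, compute H(X,Y) = 2.5056 bits

Marginal P(Y) = (5/18, 7/18, 1/3)
H(Y) = 1.5715 bits

H(X|Y) = H(X,Y) - H(Y) = 2.5056 - 1.5715 = 0.9340 bits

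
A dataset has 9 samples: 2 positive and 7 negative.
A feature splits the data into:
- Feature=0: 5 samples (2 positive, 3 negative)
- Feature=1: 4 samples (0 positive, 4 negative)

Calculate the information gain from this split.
0.2248 bits

Information Gain = H(Y) - H(Y|Feature)

Before split:
P(positive) = 2/9 = 0.2222
H(Y) = 0.7642 bits

After split:
Feature=0: H = 0.9710 bits (weight = 5/9)
Feature=1: H = 0.0000 bits (weight = 4/9)
H(Y|Feature) = (5/9)×0.9710 + (4/9)×0.0000 = 0.5394 bits

Information Gain = 0.7642 - 0.5394 = 0.2248 bits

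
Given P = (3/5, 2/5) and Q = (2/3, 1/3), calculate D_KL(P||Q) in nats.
0.0097 nats

KL divergence: D_KL(P||Q) = Σ p(x) log(p(x)/q(x))

Computing term by term:
  x=0: 3/5 × log_e[(3/5)/(2/3)] = 3/5 × -0.1054 = -0.0632
  x=1: 2/5 × log_e[(2/5)/(1/3)] = 2/5 × 0.1823 = 0.0729

D_KL(P||Q) = 0.0097 nats

Note: KL divergence is always non-negative and equals 0 iff P = Q.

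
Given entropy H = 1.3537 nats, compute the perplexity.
3.8717

Perplexity is e^H (or exp(H) for natural log).

H = 1.3537 nats
Perplexity = e^1.3537 = 3.8717

Interpretation: The model's uncertainty is equivalent to choosing uniformly among 3.9 options.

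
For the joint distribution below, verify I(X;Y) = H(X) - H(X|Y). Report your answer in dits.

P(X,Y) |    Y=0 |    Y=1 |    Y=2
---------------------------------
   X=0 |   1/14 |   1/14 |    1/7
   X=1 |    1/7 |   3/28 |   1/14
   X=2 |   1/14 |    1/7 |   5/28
I(X;Y) = 0.0194 dits

Mutual information has multiple equivalent forms:
- I(X;Y) = H(X) - H(X|Y)
- I(X;Y) = H(Y) - H(Y|X)
- I(X;Y) = H(X) + H(Y) - H(X,Y)

Computing all quantities:
H(X) = 0.4733, H(Y) = 0.4733, H(X,Y) = 0.9272
H(X|Y) = 0.4539, H(Y|X) = 0.4539

Verification:
H(X) - H(X|Y) = 0.4733 - 0.4539 = 0.0194
H(Y) - H(Y|X) = 0.4733 - 0.4539 = 0.0194
H(X) + H(Y) - H(X,Y) = 0.4733 + 0.4733 - 0.9272 = 0.0194

All forms give I(X;Y) = 0.0194 dits. ✓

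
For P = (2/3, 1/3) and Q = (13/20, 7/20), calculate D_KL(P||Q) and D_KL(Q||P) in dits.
D_KL(P||Q) = 0.0003, D_KL(Q||P) = 0.0003

KL divergence is not symmetric: D_KL(P||Q) ≠ D_KL(Q||P) in general.

D_KL(P||Q) = 0.0003 dits
D_KL(Q||P) = 0.0003 dits

In this case they happen to be equal (to 4 decimal places).

This asymmetry is why KL divergence is not a true distance metric.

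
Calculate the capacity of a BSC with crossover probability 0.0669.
0.6458 bits

For a binary symmetric channel (BSC) with error probability p:
Capacity C = 1 - H(p) bits per symbol

where H(p) = -p log₂(p) - (1-p) log₂(1-p) is the binary entropy function.

H(0.0669) = 0.3542 bits
C = 1 - 0.3542 = 0.6458 bits per symbol

This means we can reliably transmit up to 0.6458 bits of information per channel use.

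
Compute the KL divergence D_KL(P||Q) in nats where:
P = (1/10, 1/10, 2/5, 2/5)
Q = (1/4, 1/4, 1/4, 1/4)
0.1927 nats

KL divergence: D_KL(P||Q) = Σ p(x) log(p(x)/q(x))

Computing term by term:
  x=0: 1/10 × log_e[(1/10)/(1/4)] = 1/10 × -0.9163 = -0.0916
  x=1: 1/10 × log_e[(1/10)/(1/4)] = 1/10 × -0.9163 = -0.0916
  x=2: 2/5 × log_e[(2/5)/(1/4)] = 2/5 × 0.4700 = 0.1880
  x=3: 2/5 × log_e[(2/5)/(1/4)] = 2/5 × 0.4700 = 0.1880

D_KL(P||Q) = 0.1927 nats

Note: KL divergence is always non-negative and equals 0 iff P = Q.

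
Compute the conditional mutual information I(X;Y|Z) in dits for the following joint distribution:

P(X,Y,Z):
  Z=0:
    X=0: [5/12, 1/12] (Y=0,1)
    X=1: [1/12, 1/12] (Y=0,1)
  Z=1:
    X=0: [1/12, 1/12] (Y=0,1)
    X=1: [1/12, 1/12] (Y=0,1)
0.0148 dits

Conditional mutual information: I(X;Y|Z) = H(X|Z) + H(Y|Z) - H(X,Y|Z)

H(Z) = 0.2764
H(X,Z) = 0.5396 → H(X|Z) = 0.2632
H(Y,Z) = 0.5396 → H(Y|Z) = 0.2632
H(X,Y,Z) = 0.7879 → H(X,Y|Z) = 0.5115

I(X;Y|Z) = 0.2632 + 0.2632 - 0.5115 = 0.0148 dits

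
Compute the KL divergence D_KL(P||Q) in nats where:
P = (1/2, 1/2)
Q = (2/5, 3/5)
0.0204 nats

KL divergence: D_KL(P||Q) = Σ p(x) log(p(x)/q(x))

Computing term by term:
  x=0: 1/2 × log_e[(1/2)/(2/5)] = 1/2 × 0.2231 = 0.1116
  x=1: 1/2 × log_e[(1/2)/(3/5)] = 1/2 × -0.1823 = -0.0912

D_KL(P||Q) = 0.0204 nats

Note: KL divergence is always non-negative and equals 0 iff P = Q.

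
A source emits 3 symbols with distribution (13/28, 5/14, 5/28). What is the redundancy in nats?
0.0670 nats

Redundancy measures how far a source is from maximum entropy:
R = H_max - H(X)

Maximum entropy for 3 symbols: H_max = log_e(3) = 1.0986 nats
Actual entropy: H(X) = 1.0316 nats
Redundancy: R = 1.0986 - 1.0316 = 0.0670 nats

This redundancy represents potential for compression: the source could be compressed by 0.0670 nats per symbol.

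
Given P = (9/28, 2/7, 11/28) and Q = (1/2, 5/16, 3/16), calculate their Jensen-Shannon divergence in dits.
0.0124 dits

Jensen-Shannon divergence is:
JSD(P||Q) = 0.5 × D_KL(P||M) + 0.5 × D_KL(Q||M)
where M = 0.5 × (P + Q) is the mixture distribution.

M = 0.5 × (9/28, 2/7, 11/28) + 0.5 × (1/2, 5/16, 3/16) = (0.410714, 0.299107, 0.290179)

D_KL(P||M) = 0.0118 dits
D_KL(Q||M) = 0.0131 dits

JSD(P||Q) = 0.5 × 0.0118 + 0.5 × 0.0131 = 0.0124 dits

Unlike KL divergence, JSD is symmetric and bounded: 0 ≤ JSD ≤ log(2).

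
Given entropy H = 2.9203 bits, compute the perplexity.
7.5700

Perplexity is 2^H (or exp(H) for natural log).

H = 2.9203 bits
Perplexity = 2^2.9203 = 7.5700

Interpretation: The model's uncertainty is equivalent to choosing uniformly among 7.6 options.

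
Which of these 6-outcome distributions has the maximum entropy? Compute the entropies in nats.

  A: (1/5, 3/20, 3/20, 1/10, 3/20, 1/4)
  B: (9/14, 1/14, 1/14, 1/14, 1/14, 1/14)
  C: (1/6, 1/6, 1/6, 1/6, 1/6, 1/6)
C

For a discrete distribution over n outcomes, entropy is maximized by the uniform distribution.

Computing entropies:
H(A) = 1.7524 nats
H(B) = 1.2266 nats
H(C) = 1.7918 nats

The uniform distribution (where all probabilities equal 1/6) achieves the maximum entropy of log_e(6) = 1.7918 nats.

Distribution C has the highest entropy.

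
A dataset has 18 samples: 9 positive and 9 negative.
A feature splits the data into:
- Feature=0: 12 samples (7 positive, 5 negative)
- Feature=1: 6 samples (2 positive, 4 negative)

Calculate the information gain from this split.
0.0407 bits

Information Gain = H(Y) - H(Y|Feature)

Before split:
P(positive) = 9/18 = 0.5000
H(Y) = 1.0000 bits

After split:
Feature=0: H = 0.9799 bits (weight = 12/18)
Feature=1: H = 0.9183 bits (weight = 6/18)
H(Y|Feature) = (12/18)×0.9799 + (6/18)×0.9183 = 0.9593 bits

Information Gain = 1.0000 - 0.9593 = 0.0407 bits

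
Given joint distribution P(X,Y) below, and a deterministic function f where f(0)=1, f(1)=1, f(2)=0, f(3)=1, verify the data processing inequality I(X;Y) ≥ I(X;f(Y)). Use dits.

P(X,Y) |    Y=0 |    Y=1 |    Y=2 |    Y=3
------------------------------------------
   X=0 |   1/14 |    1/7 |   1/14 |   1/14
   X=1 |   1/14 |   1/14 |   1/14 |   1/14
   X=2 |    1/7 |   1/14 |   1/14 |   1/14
I(X;Y) = 0.0123, I(X;f(Y)) = 0.0006, inequality holds: 0.0123 ≥ 0.0006

Data Processing Inequality: For any Markov chain X → Y → Z, we have I(X;Y) ≥ I(X;Z).

Here Z = f(Y) is a deterministic function of Y, forming X → Y → Z.

Original I(X;Y) = 0.0123 dits

After applying f:
P(X,Z) where Z=f(Y):
- P(X,Z=0) = P(X,Y=2)
- P(X,Z=1) = P(X,Y=0) + P(X,Y=1) + P(X,Y=3)

I(X;Z) = I(X;f(Y)) = 0.0006 dits

Verification: 0.0123 ≥ 0.0006 ✓

Information cannot be created by processing; the function f can only lose information about X.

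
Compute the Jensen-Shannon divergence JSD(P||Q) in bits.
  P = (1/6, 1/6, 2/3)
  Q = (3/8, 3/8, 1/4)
0.1302 bits

Jensen-Shannon divergence is:
JSD(P||Q) = 0.5 × D_KL(P||M) + 0.5 × D_KL(Q||M)
where M = 0.5 × (P + Q) is the mixture distribution.

M = 0.5 × (1/6, 1/6, 2/3) + 0.5 × (3/8, 3/8, 1/4) = (0.270833, 0.270833, 11/24)

D_KL(P||M) = 0.1269 bits
D_KL(Q||M) = 0.1335 bits

JSD(P||Q) = 0.5 × 0.1269 + 0.5 × 0.1335 = 0.1302 bits

Unlike KL divergence, JSD is symmetric and bounded: 0 ≤ JSD ≤ log(2).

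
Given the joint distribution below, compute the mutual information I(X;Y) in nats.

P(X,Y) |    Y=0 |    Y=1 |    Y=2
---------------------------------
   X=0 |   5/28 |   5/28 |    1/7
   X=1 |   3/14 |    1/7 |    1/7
0.0036 nats

Mutual information: I(X;Y) = H(X) + H(Y) - H(X,Y)

Marginals:
P(X) = (1/2, 1/2), H(X) = 0.6931 nats
P(Y) = (11/28, 9/28, 2/7), H(Y) = 1.0898 nats

Joint entropy: H(X,Y) = 1.7793 nats

I(X;Y) = 0.6931 + 1.0898 - 1.7793 = 0.0036 nats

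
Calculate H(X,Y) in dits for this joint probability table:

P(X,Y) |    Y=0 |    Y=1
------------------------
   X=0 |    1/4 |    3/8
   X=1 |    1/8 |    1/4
0.5737 dits

Joint entropy is H(X,Y) = -Σ_{x,y} p(x,y) log p(x,y).

Summing over all non-zero entries:
H(X,Y) = -[1/4·log_10(1/4) + 3/8·log_10(3/8) + 1/8·log_10(1/8) + 1/4·log_10(1/4)]
H(X,Y) = 0.5737 dits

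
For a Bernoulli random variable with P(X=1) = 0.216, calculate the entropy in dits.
0.2266 dits

The binary entropy function is:
H(p) = -p log(p) - (1-p) log(1-p)

H(0.216) = -0.216 × log_10(0.216) - 0.784 × log_10(0.784)
H(0.216) = 0.2266 dits

Note: Binary entropy is maximized at p=0.5 (H=1 bit) and minimized at p=0 or p=1 (H=0).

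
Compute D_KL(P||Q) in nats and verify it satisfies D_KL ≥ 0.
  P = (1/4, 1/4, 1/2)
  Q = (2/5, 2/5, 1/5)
0.2231 nats

KL divergence satisfies the Gibbs inequality: D_KL(P||Q) ≥ 0 for all distributions P, Q.

D_KL(P||Q) = Σ p(x) log(p(x)/q(x))
Term by term:
  x=0: 1/4 × log_e[(1/4)/(2/5)] = -0.1175
  x=1: 1/4 × log_e[(1/4)/(2/5)] = -0.1175
  x=2: 1/2 × log_e[(1/2)/(1/5)] = 0.4581
D_KL(P||Q) = 0.2231 nats

D_KL(P||Q) = 0.2231 ≥ 0 ✓

This non-negativity is a fundamental property: relative entropy cannot be negative because it measures how different Q is from P.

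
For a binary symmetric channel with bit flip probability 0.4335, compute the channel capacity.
0.0128 bits

For a binary symmetric channel (BSC) with error probability p:
Capacity C = 1 - H(p) bits per symbol

where H(p) = -p log₂(p) - (1-p) log₂(1-p) is the binary entropy function.

H(0.4335) = 0.9872 bits
C = 1 - 0.9872 = 0.0128 bits per symbol

This means we can reliably transmit up to 0.0128 bits of information per channel use.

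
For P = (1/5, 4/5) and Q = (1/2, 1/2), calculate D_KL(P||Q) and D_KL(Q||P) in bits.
D_KL(P||Q) = 0.2781, D_KL(Q||P) = 0.3219

KL divergence is not symmetric: D_KL(P||Q) ≠ D_KL(Q||P) in general.

D_KL(P||Q) = 0.2781 bits
D_KL(Q||P) = 0.3219 bits

No, they are not equal!

This asymmetry is why KL divergence is not a true distance metric.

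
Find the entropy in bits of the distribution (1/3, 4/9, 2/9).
1.5305 bits

Shannon entropy is H(X) = -Σ p(x) log p(x).

For P = (1/3, 4/9, 2/9):
H = -1/3 × log_2(1/3) -4/9 × log_2(4/9) -2/9 × log_2(2/9)
H = 1.5305 bits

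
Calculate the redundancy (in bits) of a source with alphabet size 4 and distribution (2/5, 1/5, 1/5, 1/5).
0.0781 bits

Redundancy measures how far a source is from maximum entropy:
R = H_max - H(X)

Maximum entropy for 4 symbols: H_max = log_2(4) = 2.0000 bits
Actual entropy: H(X) = 1.9219 bits
Redundancy: R = 2.0000 - 1.9219 = 0.0781 bits

This redundancy represents potential for compression: the source could be compressed by 0.0781 bits per symbol.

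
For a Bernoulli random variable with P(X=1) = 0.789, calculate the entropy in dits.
0.2238 dits

The binary entropy function is:
H(p) = -p log(p) - (1-p) log(1-p)

H(0.789) = -0.789 × log_10(0.789) - 0.211 × log_10(0.211)
H(0.789) = 0.2238 dits

Note: Binary entropy is maximized at p=0.5 (H=1 bit) and minimized at p=0 or p=1 (H=0).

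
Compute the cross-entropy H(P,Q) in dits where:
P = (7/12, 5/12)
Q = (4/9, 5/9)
0.3118 dits

Cross-entropy: H(P,Q) = -Σ p(x) log q(x)

Alternatively: H(P,Q) = H(P) + D_KL(P||Q)
H(P) = 0.2950 dits
D_KL(P||Q) = 0.0168 dits

H(P,Q) = 0.2950 + 0.0168 = 0.3118 dits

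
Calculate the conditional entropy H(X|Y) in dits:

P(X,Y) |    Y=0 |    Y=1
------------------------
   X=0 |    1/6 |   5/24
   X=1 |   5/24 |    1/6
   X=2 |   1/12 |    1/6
0.4633 dits

Using the chain rule: H(X|Y) = H(X,Y) - H(Y)

First, compute H(X,Y) = 0.7629 dits

Marginal P(Y) = (11/24, 13/24)
H(Y) = 0.2995 dits

H(X|Y) = H(X,Y) - H(Y) = 0.7629 - 0.2995 = 0.4633 dits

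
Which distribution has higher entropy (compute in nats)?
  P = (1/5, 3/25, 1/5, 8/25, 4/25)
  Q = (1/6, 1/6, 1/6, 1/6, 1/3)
Q

Computing entropies in nats:
H(P) = 1.5560
H(Q) = 1.5607

Distribution Q has higher entropy.

Intuition: The distribution closer to uniform (more spread out) has higher entropy.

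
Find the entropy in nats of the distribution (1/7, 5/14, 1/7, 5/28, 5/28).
1.5390 nats

Shannon entropy is H(X) = -Σ p(x) log p(x).

For P = (1/7, 5/14, 1/7, 5/28, 5/28):
H = -1/7 × log_e(1/7) -5/14 × log_e(5/14) -1/7 × log_e(1/7) -5/28 × log_e(5/28) -5/28 × log_e(5/28)
H = 1.5390 nats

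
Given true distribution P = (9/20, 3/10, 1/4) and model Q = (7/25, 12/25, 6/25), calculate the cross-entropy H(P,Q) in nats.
1.1498 nats

Cross-entropy: H(P,Q) = -Σ p(x) log q(x)

Alternatively: H(P,Q) = H(P) + D_KL(P||Q)
H(P) = 1.0671 nats
D_KL(P||Q) = 0.0827 nats

H(P,Q) = 1.0671 + 0.0827 = 1.1498 nats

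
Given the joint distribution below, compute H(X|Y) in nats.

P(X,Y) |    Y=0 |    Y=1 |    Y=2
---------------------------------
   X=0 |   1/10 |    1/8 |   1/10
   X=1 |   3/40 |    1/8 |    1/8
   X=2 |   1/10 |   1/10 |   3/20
1.0894 nats

Using the chain rule: H(X|Y) = H(X,Y) - H(Y)

First, compute H(X,Y) = 2.1797 nats

Marginal P(Y) = (11/40, 7/20, 3/8)
H(Y) = 1.0903 nats

H(X|Y) = H(X,Y) - H(Y) = 2.1797 - 1.0903 = 1.0894 nats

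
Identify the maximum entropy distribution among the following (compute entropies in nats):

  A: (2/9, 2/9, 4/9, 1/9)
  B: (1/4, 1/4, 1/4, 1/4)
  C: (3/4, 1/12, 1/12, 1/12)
B

For a discrete distribution over n outcomes, entropy is maximized by the uniform distribution.

Computing entropies:
H(A) = 1.2730 nats
H(B) = 1.3863 nats
H(C) = 0.8370 nats

The uniform distribution (where all probabilities equal 1/4) achieves the maximum entropy of log_e(4) = 1.3863 nats.

Distribution B has the highest entropy.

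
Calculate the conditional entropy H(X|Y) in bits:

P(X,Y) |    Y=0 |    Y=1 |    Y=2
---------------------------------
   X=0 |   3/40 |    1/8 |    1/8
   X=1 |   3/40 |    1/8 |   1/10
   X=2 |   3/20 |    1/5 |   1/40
1.4862 bits

Using the chain rule: H(X|Y) = H(X,Y) - H(Y)

First, compute H(X,Y) = 3.0257 bits

Marginal P(Y) = (3/10, 9/20, 1/4)
H(Y) = 1.5395 bits

H(X|Y) = H(X,Y) - H(Y) = 3.0257 - 1.5395 = 1.4862 bits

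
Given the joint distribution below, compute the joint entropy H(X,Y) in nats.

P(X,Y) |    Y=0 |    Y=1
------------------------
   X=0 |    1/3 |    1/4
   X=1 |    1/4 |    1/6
1.3580 nats

Joint entropy is H(X,Y) = -Σ_{x,y} p(x,y) log p(x,y).

Summing over all non-zero entries:
H(X,Y) = -[1/3·log_e(1/3) + 1/4·log_e(1/4) + 1/4·log_e(1/4) + 1/6·log_e(1/6)]
H(X,Y) = 1.3580 nats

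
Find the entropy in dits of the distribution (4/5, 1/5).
0.2173 dits

Shannon entropy is H(X) = -Σ p(x) log p(x).

For P = (4/5, 1/5):
H = -4/5 × log_10(4/5) -1/5 × log_10(1/5)
H = 0.2173 dits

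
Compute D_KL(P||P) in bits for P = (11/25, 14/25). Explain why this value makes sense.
0.0000 bits

KL divergence satisfies the Gibbs inequality: D_KL(P||Q) ≥ 0 for all distributions P, Q.

D_KL(P||Q) = Σ p(x) log(p(x)/q(x))
Each term is p(x) × log_2(p(x)/p(x)) = p(x) × log_2(1) = 0, so the sum is 0.
D_KL(P||Q) = 0.0000 bits

When P = Q, the KL divergence is exactly 0, as there is no 'divergence' between identical distributions.

This non-negativity is a fundamental property: relative entropy cannot be negative because it measures how different Q is from P.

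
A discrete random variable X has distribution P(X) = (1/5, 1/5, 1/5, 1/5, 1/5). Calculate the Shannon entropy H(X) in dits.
0.6990 dits

Shannon entropy is H(X) = -Σ p(x) log p(x).

For P = (1/5, 1/5, 1/5, 1/5, 1/5):
H = -1/5 × log_10(1/5) -1/5 × log_10(1/5) -1/5 × log_10(1/5) -1/5 × log_10(1/5) -1/5 × log_10(1/5)
H = 0.6990 dits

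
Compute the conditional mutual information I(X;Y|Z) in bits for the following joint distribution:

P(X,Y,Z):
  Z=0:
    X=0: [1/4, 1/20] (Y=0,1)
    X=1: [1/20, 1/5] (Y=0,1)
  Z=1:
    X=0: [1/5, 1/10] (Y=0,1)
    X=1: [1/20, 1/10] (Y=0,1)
0.2040 bits

Conditional mutual information: I(X;Y|Z) = H(X|Z) + H(Y|Z) - H(X,Y|Z)

H(Z) = 0.9928
H(X,Z) = 1.9527 → H(X|Z) = 0.9599
H(Y,Z) = 1.9855 → H(Y|Z) = 0.9927
H(X,Y,Z) = 2.7414 → H(X,Y|Z) = 1.7487

I(X;Y|Z) = 0.9599 + 0.9927 - 1.7487 = 0.2040 bits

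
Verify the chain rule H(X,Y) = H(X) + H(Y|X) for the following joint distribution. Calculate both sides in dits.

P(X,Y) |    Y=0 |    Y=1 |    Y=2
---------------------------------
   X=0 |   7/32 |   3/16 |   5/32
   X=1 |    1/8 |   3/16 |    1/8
H(X,Y) = 0.7687, H(X) = 0.2976, H(Y|X) = 0.4711 (all in dits)

Chain rule: H(X,Y) = H(X) + H(Y|X)

Left side — joint entropy directly:
H(X,Y) = -Σ p(x,y) log p(x,y) = 0.7687 dits

Right side — compute H(Y|X) from the conditional distributions:
P(X) = (9/16, 7/16), so H(X) = 0.2976 dits
H(Y|X) = Σ_x P(X=x) · H(Y|X=x):
  P(Y|X=0) = (7/18, 1/3, 5/18), H(Y|X=0) = 0.4731, weight P(X=0) = 9/16
  P(Y|X=1) = (2/7, 3/7, 2/7), H(Y|X=1) = 0.4686, weight P(X=1) = 7/16
H(Y|X) = 0.4711 dits

H(X) + H(Y|X) = 0.2976 + 0.4711 = 0.7687 dits

Both sides equal 0.7687 dits. ✓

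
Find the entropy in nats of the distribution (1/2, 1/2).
0.6931 nats

Shannon entropy is H(X) = -Σ p(x) log p(x).

For P = (1/2, 1/2):
H = -1/2 × log_e(1/2) -1/2 × log_e(1/2)
H = 0.6931 nats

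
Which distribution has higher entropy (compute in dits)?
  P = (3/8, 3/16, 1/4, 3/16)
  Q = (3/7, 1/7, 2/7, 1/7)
P

Computing entropies in dits:
H(P) = 0.5829
H(Q) = 0.5546

Distribution P has higher entropy.

Intuition: The distribution closer to uniform (more spread out) has higher entropy.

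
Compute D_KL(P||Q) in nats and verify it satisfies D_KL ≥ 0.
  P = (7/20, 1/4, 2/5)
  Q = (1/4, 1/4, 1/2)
0.0285 nats

KL divergence satisfies the Gibbs inequality: D_KL(P||Q) ≥ 0 for all distributions P, Q.

D_KL(P||Q) = Σ p(x) log(p(x)/q(x))
Term by term:
  x=0: 7/20 × log_e[(7/20)/(1/4)] = 0.1178
  x=1: 1/4 × log_e[(1/4)/(1/4)] = 0.0000
  x=2: 2/5 × log_e[(2/5)/(1/2)] = -0.0893
D_KL(P||Q) = 0.0285 nats

D_KL(P||Q) = 0.0285 ≥ 0 ✓

This non-negativity is a fundamental property: relative entropy cannot be negative because it measures how different Q is from P.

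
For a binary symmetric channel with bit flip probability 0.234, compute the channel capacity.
0.2151 bits

For a binary symmetric channel (BSC) with error probability p:
Capacity C = 1 - H(p) bits per symbol

where H(p) = -p log₂(p) - (1-p) log₂(1-p) is the binary entropy function.

H(0.234) = 0.7849 bits
C = 1 - 0.7849 = 0.2151 bits per symbol

This means we can reliably transmit up to 0.2151 bits of information per channel use.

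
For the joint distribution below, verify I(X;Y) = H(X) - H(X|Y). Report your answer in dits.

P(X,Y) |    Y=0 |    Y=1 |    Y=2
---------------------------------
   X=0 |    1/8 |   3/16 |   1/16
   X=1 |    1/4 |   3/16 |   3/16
I(X;Y) = 0.0097 dits

Mutual information has multiple equivalent forms:
- I(X;Y) = H(X) - H(X|Y)
- I(X;Y) = H(Y) - H(Y|X)
- I(X;Y) = H(X) + H(Y) - H(X,Y)

Computing all quantities:
H(X) = 0.2873, H(Y) = 0.4700, H(X,Y) = 0.7476
H(X|Y) = 0.2776, H(Y|X) = 0.4603

Verification:
H(X) - H(X|Y) = 0.2873 - 0.2776 = 0.0097
H(Y) - H(Y|X) = 0.4700 - 0.4603 = 0.0097
H(X) + H(Y) - H(X,Y) = 0.2873 + 0.4700 - 0.7476 = 0.0097

All forms give I(X;Y) = 0.0097 dits. ✓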